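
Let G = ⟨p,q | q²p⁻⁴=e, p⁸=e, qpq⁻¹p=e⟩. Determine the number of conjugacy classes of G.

The conjugacy classes (representative and size) are:
  [e] (size 1), [p⁷] (size 2), [p²] (size 2), [p⁵] (size 2), [p⁴] (size 1), [p²q⁻¹] (size 4), [p³q] (size 4).
Class equation: 1 + 2 + 2 + 2 + 1 + 4 + 4 = 16 = |G|. So G has 7 conjugacy classes.

Answer: 7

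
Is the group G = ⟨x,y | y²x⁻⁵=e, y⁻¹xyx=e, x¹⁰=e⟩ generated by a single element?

Every cyclic group is abelian. But x·y = xy while y·x = x⁴y⁻¹, so x·y ≠ y·x and G is not abelian. Hence G is not cyclic.

Answer: No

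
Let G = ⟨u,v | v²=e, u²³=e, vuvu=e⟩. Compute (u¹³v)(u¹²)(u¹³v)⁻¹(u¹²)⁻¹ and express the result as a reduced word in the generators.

[(u¹³v), (u¹²)] = (u¹³v)·(u¹²)·(u¹³v)⁻¹·(u¹²)⁻¹.
  (u¹³v) · (u¹²) = uv
  (uv) · (u¹³v) = u¹¹
  (u¹¹) · (u¹¹) = u²²

Answer: u²²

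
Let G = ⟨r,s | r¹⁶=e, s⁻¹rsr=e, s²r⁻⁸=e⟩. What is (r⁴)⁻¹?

The order of (r⁴) is 4 (smallest k with (r⁴)ᵏ = e), so (r⁴)⁻¹ = (r⁴)³ = r¹².
Check: (r⁴) · (r¹²) → (r⁴) · r¹² = e, giving e as required.

Answer: r¹²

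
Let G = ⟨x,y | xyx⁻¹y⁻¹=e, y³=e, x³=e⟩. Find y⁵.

Compute successive powers of y, reducing at each step:
  y²: y · y = y²
  y³: (y²) · y = e
  y⁴: e · y = y
  y⁵: y · y = y²

Answer: y²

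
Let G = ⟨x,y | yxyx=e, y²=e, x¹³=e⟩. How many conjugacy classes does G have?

The conjugacy classes (representative and size) are:
  [e] (size 1), [x¹²] (size 2), [x¹¹] (size 2), [x³] (size 2), [x⁴] (size 2), [x⁸] (size 2), [x⁶] (size 2), [y] (size 13).
Class equation: 1 + 2 + 2 + 2 + 2 + 2 + 2 + 13 = 26 = |G|. So G has 8 conjugacy classes.

Answer: 8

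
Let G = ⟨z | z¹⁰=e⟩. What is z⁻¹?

The order of z is 10 (smallest k with zᵏ = e), so z⁻¹ = z⁹ = z⁹.
Check: z · (z⁹) → z · z⁹ = e, giving e as required.

Answer: z⁹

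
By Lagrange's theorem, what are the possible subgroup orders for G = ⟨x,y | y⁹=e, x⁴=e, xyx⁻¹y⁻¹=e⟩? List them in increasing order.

|G| = 36 = 2² · 3². By Lagrange's theorem the order of any subgroup divides 36; the divisors of 36 are 1, 2, 3, 4, 6, 9, 12, 18, 36.

Answer: 1, 2, 3, 4, 6, 9, 12, 18, 36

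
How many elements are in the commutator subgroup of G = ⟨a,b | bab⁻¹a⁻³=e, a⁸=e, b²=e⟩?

G' = [G, G] is generated by all commutators. The generator-pair commutators are: [a, b] = a⁶.
The subgroup they normally generate is {e, a², a⁴, a⁶}, of order 4.
Check: |G/G'| = 16/4 = 4 is the order of the abelianisation.

Answer: 4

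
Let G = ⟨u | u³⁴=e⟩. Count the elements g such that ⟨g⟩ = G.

G is cyclic of order 34. An element generates G iff its order is 34, and a cyclic group of order 34 has exactly φ(34) = 16 such elements.

Answer: 16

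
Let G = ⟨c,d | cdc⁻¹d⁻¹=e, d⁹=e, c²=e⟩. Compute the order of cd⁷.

Compute successive powers until reaching e:
  (cd⁷)¹ = cd⁷, (cd⁷)² = d⁵, (cd⁷)³ = cd³, (cd⁷)⁴ = d, (cd⁷)⁵ = cd⁸, (cd⁷)⁶ = d⁶, (cd⁷)⁷ = cd⁴, (cd⁷)⁸ = d², (cd⁷)⁹ = c, (cd⁷)¹⁰ = d⁷, (cd⁷)¹¹ = cd⁵, (cd⁷)¹² = d³, (cd⁷)¹³ = cd, (cd⁷)¹⁴ = d⁸, (cd⁷)¹⁵ = cd⁶, (cd⁷)¹⁶ = d⁴, (cd⁷)¹⁷ = cd², (cd⁷)¹⁸ = e.
The smallest positive k with (cd⁷)ᵏ = e is 18.

Answer: 18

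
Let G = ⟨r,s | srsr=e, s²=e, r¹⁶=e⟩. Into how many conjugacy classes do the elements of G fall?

The conjugacy classes (representative and size) are:
  [e] (size 1), [r¹⁵] (size 2), [r²] (size 2), [r³] (size 2), [r¹²] (size 2), [r⁵] (size 2), [r⁶] (size 2), [r⁷] (size 2), [r⁸] (size 1), [r²s] (size 8), [r¹⁵s] (size 8).
Class equation: 1 + 2 + 2 + 2 + 2 + 2 + 2 + 2 + 1 + 8 + 8 = 32 = |G|. So G has 11 conjugacy classes.

Answer: 11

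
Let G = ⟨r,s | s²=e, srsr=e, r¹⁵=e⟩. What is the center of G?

An element z ∈ Z(G) iff z commutes with every generator.
For example e is central: e·r = r = r·e; e·s = s = s·e.
Whereas r ∉ Z(G) since r·s = rs ≠ r¹⁴s = s·r.
Checking each of the 30 elements this way gives Z(G) = {e}, of order 1.

Answer: {e}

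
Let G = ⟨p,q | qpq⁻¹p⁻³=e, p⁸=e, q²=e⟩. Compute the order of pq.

Compute successive powers until reaching e:
  (pq)¹ = pq, (pq)² = p⁴, (pq)³ = p⁵q, (pq)⁴ = e.
The smallest positive k with (pq)ᵏ = e is 4.

Answer: 4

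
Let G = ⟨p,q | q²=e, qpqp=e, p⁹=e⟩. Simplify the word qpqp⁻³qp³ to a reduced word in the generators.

Multiply left to right, reducing at each step:
  q · p = p⁸q
  (p⁸q) · q = p⁸
  (p⁸) · p⁻³ = p⁵
  (p⁵) · q = p⁵q
  (p⁵q) · p³ = p²q

Answer: p²q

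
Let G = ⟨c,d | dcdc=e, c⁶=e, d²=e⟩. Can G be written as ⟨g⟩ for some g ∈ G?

Every cyclic group is abelian. But c·d = cd while d·c = c⁵d, so c·d ≠ d·c and G is not abelian. Hence G is not cyclic.

Answer: No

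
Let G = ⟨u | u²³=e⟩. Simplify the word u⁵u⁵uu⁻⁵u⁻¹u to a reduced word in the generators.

Multiply left to right, reducing at each step:
  (u⁵) · u⁵ = u¹⁰
  (u¹⁰) · u = u¹¹
  (u¹¹) · u⁻⁵ = u⁶
  (u⁶) · u⁻¹ = u⁵
  (u⁵) · u = u⁶

Answer: u⁶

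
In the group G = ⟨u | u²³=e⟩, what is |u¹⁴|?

Compute successive powers until reaching e:
  (u¹⁴)¹ = u¹⁴, (u¹⁴)² = u⁵, (u¹⁴)³ = u¹⁹, (u¹⁴)⁴ = u¹⁰, (u¹⁴)⁵ = u, (u¹⁴)⁶ = u¹⁵, (u¹⁴)⁷ = u⁶, (u¹⁴)⁸ = u²⁰, (u¹⁴)⁹ = u¹¹, (u¹⁴)¹⁰ = u², (u¹⁴)¹¹ = u¹⁶, (u¹⁴)¹² = u⁷, (u¹⁴)¹³ = u²¹, (u¹⁴)¹⁴ = u¹², (u¹⁴)¹⁵ = u³, (u¹⁴)¹⁶ = u¹⁷, (u¹⁴)¹⁷ = u⁸, (u¹⁴)¹⁸ = u²², (u¹⁴)¹⁹ = u¹³, (u¹⁴)²⁰ = u⁴, (u¹⁴)²¹ = u¹⁸, (u¹⁴)²² = u⁹, (u¹⁴)²³ = e.
The smallest positive k with (u¹⁴)ᵏ = e is 23.

Answer: 23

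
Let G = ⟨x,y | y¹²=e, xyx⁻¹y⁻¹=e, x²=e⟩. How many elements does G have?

Enumerate words in the generators, reducing via the relations: the distinct elements are
  {e, x, y, xy, y², y³, y⁴, y⁵, y⁶, y⁷, y⁸, y⁹, xy², xy³, xy⁴, xy⁵, xy⁶, xy⁷, xy⁸, xy⁹, y¹¹, y¹⁰, xy¹¹, xy¹⁰}.
No further products give new elements, so |G| = 24.

Answer: 24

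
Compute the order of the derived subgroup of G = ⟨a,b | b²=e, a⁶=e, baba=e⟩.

G' = [G, G] is generated by all commutators. The generator-pair commutators are: [a, b] = a².
The subgroup they normally generate is {e, a², a⁴}, of order 3.
Check: |G/G'| = 12/3 = 4 is the order of the abelianisation.

Answer: 3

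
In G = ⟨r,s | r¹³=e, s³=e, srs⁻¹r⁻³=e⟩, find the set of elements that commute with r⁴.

⟨r⁴⟩ ⊆ C_G(r⁴) since powers of r⁴ commute with r⁴; so |C_G(r⁴)| ≥ |⟨r⁴⟩| = 13.
By orbit–stabilizer, |C_G(r⁴)| = |G| / |conj. class of r⁴| = 39 / 3 = 13.
The 13 elements commuting with r⁴ are {e, r, r², r³, r⁴, r⁵, r⁶, r⁷, r⁸, r⁹, r¹⁰, r¹¹, r¹²}.

Answer: {e, r, r², r³, r⁴, r⁵, r⁶, r⁷, r⁸, r⁹, r¹⁰, r¹¹, r¹²}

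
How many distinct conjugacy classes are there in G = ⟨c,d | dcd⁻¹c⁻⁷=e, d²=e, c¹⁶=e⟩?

The conjugacy classes (representative and size) are:
  [e] (size 1), [c] (size 2), [c¹⁴] (size 2), [c³] (size 2), [c⁴] (size 2), [c¹⁰] (size 2), [c⁸] (size 1), [c⁹] (size 2), [c¹¹] (size 2), [c¹⁰d] (size 8), [cd] (size 8).
Class equation: 1 + 2 + 2 + 2 + 2 + 2 + 1 + 2 + 2 + 8 + 8 = 32 = |G|. So G has 11 conjugacy classes.

Answer: 11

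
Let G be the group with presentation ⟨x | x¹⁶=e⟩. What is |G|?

G is generated by a single element, so G is cyclic. The relator gives x¹⁶ = e and no smaller power is forced to be e, so the 16 powers {e, x, x², x³, x⁴, x⁵, x⁶, x⁷, x⁸, x⁹, x¹², x¹³, x¹¹, x¹⁰, x¹⁴, x¹⁵} are distinct. Hence |G| = 16.

Answer: 16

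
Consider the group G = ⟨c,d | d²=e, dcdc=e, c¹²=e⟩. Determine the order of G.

Enumerate words in the generators, reducing via the relations: the distinct elements are
  {c, d, e, cd, c², c³, c⁴, c⁵, c⁶, c⁷, c⁸, c⁹, c²d, c³d, c¹¹, c¹⁰, c⁴d, c⁵d, c⁶d, c⁷d, c⁸d, c⁹d, c¹¹d, c¹⁰d}.
No further products give new elements, so |G| = 24.

Answer: 24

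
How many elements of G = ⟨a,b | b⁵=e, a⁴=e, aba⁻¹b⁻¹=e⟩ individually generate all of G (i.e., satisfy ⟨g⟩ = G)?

G is cyclic of order 20. An element generates G iff its order is 20, and a cyclic group of order 20 has exactly φ(20) = 8 such elements.

Answer: 8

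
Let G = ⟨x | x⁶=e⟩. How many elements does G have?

G is generated by a single element, so G is cyclic. The relator gives x⁶ = e and no smaller power is forced to be e, so the 6 powers {e, x, x², x³, x⁴, x⁵} are distinct. Hence |G| = 6.

Answer: 6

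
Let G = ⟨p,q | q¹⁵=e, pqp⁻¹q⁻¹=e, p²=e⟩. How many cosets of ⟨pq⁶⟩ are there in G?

First find ord(pq⁶) by computing successive powers:
  (pq⁶)¹ = pq⁶, (pq⁶)² = q¹², (pq⁶)³ = pq³, (pq⁶)⁴ = q⁹, (pq⁶)⁵ = p, (pq⁶)⁶ = q⁶, (pq⁶)⁷ = pq¹², (pq⁶)⁸ = q³, (pq⁶)⁹ = pq⁹, (pq⁶)¹⁰ = e.
So |⟨pq⁶⟩| = ord(pq⁶) = 10. With |G| = 30, by Lagrange [G : ⟨pq⁶⟩] = 30/10 = 3.

Answer: 3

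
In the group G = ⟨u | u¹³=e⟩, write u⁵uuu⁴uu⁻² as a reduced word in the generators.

Multiply left to right, reducing at each step:
  (u⁵) · u = u⁶
  (u⁶) · u = u⁷
  (u⁷) · u⁴ = u¹¹
  (u¹¹) · u = u¹²
  (u¹²) · u⁻² = u¹⁰

Answer: u¹⁰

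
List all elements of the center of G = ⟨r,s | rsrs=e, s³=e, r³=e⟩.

An element z ∈ Z(G) iff z commutes with every generator.
For example e is central: e·r = r = r·e; e·s = s = s·e.
Whereas r ∉ Z(G) since r·s = rs ≠ r²s² = s·r.
Checking each of the 12 elements this way gives Z(G) = {e}, of order 1.

Answer: {e}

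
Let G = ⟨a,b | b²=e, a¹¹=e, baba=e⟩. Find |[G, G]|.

G' = [G, G] is generated by all commutators. The generator-pair commutators are: [a, b] = a².
The subgroup they normally generate is {e, a, a², a³, a⁴, a⁵, a⁶, a⁷, a⁸, a⁹, a¹⁰}, of order 11.
Check: |G/G'| = 22/11 = 2 is the order of the abelianisation.

Answer: 11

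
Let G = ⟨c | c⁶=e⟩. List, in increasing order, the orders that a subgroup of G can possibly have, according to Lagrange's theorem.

|G| = 6 = 2 · 3. By Lagrange's theorem the order of any subgroup divides 6; the divisors of 6 are 1, 2, 3, 6.

Answer: 1, 2, 3, 6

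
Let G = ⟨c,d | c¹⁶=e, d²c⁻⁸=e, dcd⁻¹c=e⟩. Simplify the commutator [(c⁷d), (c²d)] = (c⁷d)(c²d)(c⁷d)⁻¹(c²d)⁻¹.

[(c⁷d), (c²d)] = (c⁷d)·(c²d)·(c⁷d)⁻¹·(c²d)⁻¹.
  (c⁷d) · (c²d) = c¹³
  (c¹³) · (c⁷d⁻¹) = c⁴d⁻¹
  (c⁴d⁻¹) · (c²d⁻¹) = c¹⁰

Answer: c¹⁰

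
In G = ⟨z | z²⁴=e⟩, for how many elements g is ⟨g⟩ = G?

G is cyclic of order 24. An element generates G iff its order is 24, and a cyclic group of order 24 has exactly φ(24) = 8 such elements.

Answer: 8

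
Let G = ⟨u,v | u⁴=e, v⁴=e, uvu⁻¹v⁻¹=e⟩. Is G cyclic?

|G| = 16, but the maximum element order in G is 4 < 16. No single element generates all of G, so G is not cyclic.

Answer: No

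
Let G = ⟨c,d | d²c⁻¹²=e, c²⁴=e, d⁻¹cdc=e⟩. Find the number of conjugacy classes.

The conjugacy classes (representative and size) are:
  [e] (size 1), [c] (size 2), [c²] (size 2), [c³] (size 2), [c⁴] (size 2), [c⁵] (size 2), [c¹⁸] (size 2), [c⁷] (size 2), [c¹⁶] (size 2), [c¹⁵] (size 2), [c¹⁴] (size 2), [c¹³] (size 2), [c¹²] (size 1), [c⁶d] (size 12), [c⁵d⁻¹] (size 12).
Class equation: 1 + 2 + 2 + 2 + 2 + 2 + 2 + 2 + 2 + 2 + 2 + 2 + 1 + 12 + 12 = 48 = |G|. So G has 15 conjugacy classes.

Answer: 15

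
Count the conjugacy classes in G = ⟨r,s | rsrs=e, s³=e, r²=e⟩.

The conjugacy classes (representative and size) are:
  [e] (size 1), [rs²] (size 3), [s²] (size 2).
Class equation: 1 + 3 + 2 = 6 = |G|. So G has 3 conjugacy classes.

Answer: 3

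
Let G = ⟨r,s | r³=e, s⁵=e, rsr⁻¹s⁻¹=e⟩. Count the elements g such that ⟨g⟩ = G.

G is cyclic of order 15. An element generates G iff its order is 15, and a cyclic group of order 15 has exactly φ(15) = 8 such elements.

Answer: 8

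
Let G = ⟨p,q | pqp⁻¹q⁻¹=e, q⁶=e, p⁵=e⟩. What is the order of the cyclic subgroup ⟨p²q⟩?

|⟨p²q⟩| equals the order of p²q. Compute successive powers until reaching e:
  (p²q)¹ = p²q, (p²q)² = p⁴q², (p²q)³ = pq³, (p²q)⁴ = p³q⁴, (p²q)⁵ = q⁵, (p²q)⁶ = p², (p²q)⁷ = p⁴q, (p²q)⁸ = pq², (p²q)⁹ = p³q³, (p²q)¹⁰ = q⁴, (p²q)¹¹ = p²q⁵, (p²q)¹² = p⁴, (p²q)¹³ = pq, (p²q)¹⁴ = p³q², (p²q)¹⁵ = q³, (p²q)¹⁶ = p²q⁴, (p²q)¹⁷ = p⁴q⁵, (p²q)¹⁸ = p, (p²q)¹⁹ = p³q, (p²q)²⁰ = q², (p²q)²¹ = p²q³, (p²q)²² = p⁴q⁴, (p²q)²³ = pq⁵, (p²q)²⁴ = p³, (p²q)²⁵ = q, (p²q)²⁶ = p²q², (p²q)²⁷ = p⁴q³, (p²q)²⁸ = pq⁴, (p²q)²⁹ = p³q⁵, (p²q)³⁰ = e.
The smallest positive k with (p²q)ᵏ = e is 30, so |⟨p²q⟩| = 30.

Answer: 30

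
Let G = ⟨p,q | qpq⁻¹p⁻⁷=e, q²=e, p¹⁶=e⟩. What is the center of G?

An element z ∈ Z(G) iff z commutes with every generator.
For example p⁸ is central: (p⁸)·p = p⁹ = p·(p⁸); (p⁸)·q = p⁸q = q·(p⁸).
Whereas p ∉ Z(G) since p·q = pq ≠ p⁷q = q·p.
Checking each of the 32 elements this way gives Z(G) = {e, p⁸}, of order 2.

Answer: {e, p⁸}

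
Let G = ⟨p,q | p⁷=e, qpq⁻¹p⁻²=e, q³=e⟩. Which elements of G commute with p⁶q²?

⟨p⁶q²⟩ ⊆ C_G(p⁶q²) since powers of p⁶q² commute with p⁶q²; so |C_G(p⁶q²)| ≥ |⟨p⁶q²⟩| = 3.
By orbit–stabilizer, |C_G(p⁶q²)| = |G| / |conj. class of p⁶q²| = 21 / 7 = 3.
The 3 elements commuting with p⁶q² are {e, p²q, p⁶q²}.

Answer: {e, p²q, p⁶q²}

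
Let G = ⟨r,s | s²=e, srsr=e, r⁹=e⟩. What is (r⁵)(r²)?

Compute (r⁵) · (r²) by multiplying left to right and reducing via the relations at each step:
  (r⁵) · r² = r⁷

Answer: r⁷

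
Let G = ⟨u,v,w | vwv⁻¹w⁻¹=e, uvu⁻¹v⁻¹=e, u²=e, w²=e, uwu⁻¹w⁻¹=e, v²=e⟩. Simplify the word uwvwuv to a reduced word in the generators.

Multiply left to right, reducing at each step:
  u · w = uw
  (uw) · v = uvw
  (uvw) · w = uv
  (uv) · u = v
  v · v = e

Answer: e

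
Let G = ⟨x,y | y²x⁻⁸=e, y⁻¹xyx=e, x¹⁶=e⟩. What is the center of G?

An element z ∈ Z(G) iff z commutes with every generator.
For example x⁸ is central: (x⁸)·x = x⁹ = x·(x⁸); (x⁸)·y = y⁻¹ = y·(x⁸).
Whereas x ∉ Z(G) since x·y = xy ≠ x⁷y⁻¹ = y·x.
Checking each of the 32 elements this way gives Z(G) = {e, x⁸}, of order 2.

Answer: {e, x⁸}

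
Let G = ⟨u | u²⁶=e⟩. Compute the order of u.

Compute successive powers until reaching e:
  u¹ = u, u² = u², u³ = u³, u⁴ = u⁴, u⁵ = u⁵, u⁶ = u⁶, u⁷ = u⁷, u⁸ = u⁸, u⁹ = u⁹, u¹⁰ = u¹⁰, u¹¹ = u¹¹, u¹² = u¹², u¹³ = u¹³, u¹⁴ = u¹⁴, u¹⁵ = u¹⁵, u¹⁶ = u¹⁶, u¹⁷ = u¹⁷, u¹⁸ = u¹⁸, u¹⁹ = u¹⁹, u²⁰ = u²⁰, u²¹ = u²¹, u²² = u²², u²³ = u²³, u²⁴ = u²⁴, u²⁵ = u²⁵, u²⁶ = e.
The smallest positive k with uᵏ = e is 26.

Answer: 26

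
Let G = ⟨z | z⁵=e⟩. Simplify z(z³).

Compute z · (z³) by multiplying left to right and reducing via the relations at each step:
  z · z³ = z⁴

Answer: z⁴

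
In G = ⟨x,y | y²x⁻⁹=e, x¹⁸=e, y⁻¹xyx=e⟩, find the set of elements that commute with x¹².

⟨x¹²⟩ ⊆ C_G(x¹²) since powers of x¹² commute with x¹²; so |C_G(x¹²)| ≥ |⟨x¹²⟩| = 3.
By orbit–stabilizer, |C_G(x¹²)| = |G| / |conj. class of x¹²| = 36 / 2 = 18.
The 18 elements commuting with x¹² are {e, x, x², x³, x⁴, x⁵, x⁶, x⁷, x⁸, x⁹, x¹⁰, x¹¹, x¹², x¹³, x¹⁴, x¹⁵, x¹⁶, x¹⁷}.

Answer: {e, x, x², x³, x⁴, x⁵, x⁶, x⁷, x⁸, x⁹, x¹⁰, x¹¹, x¹², x¹³, x¹⁴, x¹⁵, x¹⁶, x¹⁷}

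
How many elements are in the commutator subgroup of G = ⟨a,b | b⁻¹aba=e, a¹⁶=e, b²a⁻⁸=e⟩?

G' = [G, G] is generated by all commutators. The generator-pair commutators are: [a, b] = a².
The subgroup they normally generate is {e, a², a⁴, a⁶, a⁸, a¹⁰, a¹², a¹⁴}, of order 8.
Check: |G/G'| = 32/8 = 4 is the order of the abelianisation.

Answer: 8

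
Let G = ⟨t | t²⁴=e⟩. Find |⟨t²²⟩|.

|⟨t²²⟩| equals the order of t²². Compute successive powers until reaching e:
  (t²²)¹ = t²², (t²²)² = t²⁰, (t²²)³ = t¹⁸, (t²²)⁴ = t¹⁶, (t²²)⁵ = t¹⁴, (t²²)⁶ = t¹², (t²²)⁷ = t¹⁰, (t²²)⁸ = t⁸, (t²²)⁹ = t⁶, (t²²)¹⁰ = t⁴, (t²²)¹¹ = t², (t²²)¹² = e.
The smallest positive k with (t²²)ᵏ = e is 12, so |⟨t²²⟩| = 12.

Answer: 12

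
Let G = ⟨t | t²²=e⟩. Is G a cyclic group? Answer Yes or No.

|G| = 22. The element t has order 22 (its powers give 22 distinct elements), so ⟨t⟩ = G and G is cyclic.

Answer: Yes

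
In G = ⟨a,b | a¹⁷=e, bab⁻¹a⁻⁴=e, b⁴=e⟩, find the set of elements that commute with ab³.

⟨ab³⟩ ⊆ C_G(ab³) since powers of ab³ commute with ab³; so |C_G(ab³)| ≥ |⟨ab³⟩| = 4.
By orbit–stabilizer, |C_G(ab³)| = |G| / |conj. class of ab³| = 68 / 17 = 4.
The 4 elements commuting with ab³ are {e, ab³, a¹³b, a¹⁴b²}.

Answer: {e, ab³, a¹³b, a¹⁴b²}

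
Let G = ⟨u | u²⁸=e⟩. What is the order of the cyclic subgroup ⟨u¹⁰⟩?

|⟨u¹⁰⟩| equals the order of u¹⁰. Compute successive powers until reaching e:
  (u¹⁰)¹ = u¹⁰, (u¹⁰)² = u²⁰, (u¹⁰)³ = u², (u¹⁰)⁴ = u¹², (u¹⁰)⁵ = u²², (u¹⁰)⁶ = u⁴, (u¹⁰)⁷ = u¹⁴, (u¹⁰)⁸ = u²⁴, (u¹⁰)⁹ = u⁶, (u¹⁰)¹⁰ = u¹⁶, (u¹⁰)¹¹ = u²⁶, (u¹⁰)¹² = u⁸, (u¹⁰)¹³ = u¹⁸, (u¹⁰)¹⁴ = e.
The smallest positive k with (u¹⁰)ᵏ = e is 14, so |⟨u¹⁰⟩| = 14.

Answer: 14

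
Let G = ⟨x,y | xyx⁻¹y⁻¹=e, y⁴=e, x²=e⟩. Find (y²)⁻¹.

The order of (y²) is 2 (smallest k with (y²)ᵏ = e), so (y²)⁻¹ = (y²)¹ = y².
Check: (y²) · (y²) → (y²) · y² = e, giving e as required.

Answer: y²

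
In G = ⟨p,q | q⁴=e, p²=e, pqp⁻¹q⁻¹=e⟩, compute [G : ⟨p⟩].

First find ord(p) by computing successive powers:
  p¹ = p, p² = e.
So |⟨p⟩| = ord(p) = 2. With |G| = 8, by Lagrange [G : ⟨p⟩] = 8/2 = 4.

Answer: 4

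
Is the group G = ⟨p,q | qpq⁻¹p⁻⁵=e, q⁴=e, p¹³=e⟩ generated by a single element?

Every cyclic group is abelian. But p·q = pq while q·p = p⁵q, so p·q ≠ q·p and G is not abelian. Hence G is not cyclic.

Answer: No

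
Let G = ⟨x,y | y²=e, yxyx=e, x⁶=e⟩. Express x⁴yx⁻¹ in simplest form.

Multiply left to right, reducing at each step:
  (x⁴) · y = x⁴y
  (x⁴y) · x⁻¹ = x⁵y

Answer: x⁵y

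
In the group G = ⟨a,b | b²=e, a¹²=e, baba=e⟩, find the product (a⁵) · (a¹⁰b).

Compute (a⁵) · (a¹⁰b) by multiplying left to right and reducing via the relations at each step:
  (a⁵) · a¹⁰ = a³
  (a³) · b = a³b

Answer: a³b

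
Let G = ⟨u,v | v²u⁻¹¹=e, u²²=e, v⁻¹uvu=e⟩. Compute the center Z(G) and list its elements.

An element z ∈ Z(G) iff z commutes with every generator.
For example u¹¹ is central: (u¹¹)·u = u¹² = u·(u¹¹); (u¹¹)·v = v⁻¹ = v·(u¹¹).
Whereas u ∉ Z(G) since u·v = uv ≠ u¹⁰v⁻¹ = v·u.
Checking each of the 44 elements this way gives Z(G) = {e, u¹¹}, of order 2.

Answer: {e, u¹¹}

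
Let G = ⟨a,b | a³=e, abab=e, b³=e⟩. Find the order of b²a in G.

Compute successive powers until reaching e:
  (b²a)¹ = b²a, (b²a)² = a²b, (b²a)³ = e.
The smallest positive k with (b²a)ᵏ = e is 3.

Answer: 3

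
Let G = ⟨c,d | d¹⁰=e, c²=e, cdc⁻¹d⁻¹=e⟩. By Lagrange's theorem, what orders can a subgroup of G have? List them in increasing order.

|G| = 20 = 2² · 5. By Lagrange's theorem the order of any subgroup divides 20; the divisors of 20 are 1, 2, 4, 5, 10, 20.

Answer: 1, 2, 4, 5, 10, 20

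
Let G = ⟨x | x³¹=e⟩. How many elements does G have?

G is generated by a single element, so G is cyclic. The relator gives x³¹ = e and no smaller power is forced to be e, so the 31 powers {e, x, x², x³, x⁴, x⁵, x⁶, x⁷, x⁸, x⁹, x²², x²³, x²¹, x²⁰, x²⁴, x²⁵, x²⁶, x²⁷, x²⁸, x²⁹, x³⁰, x¹², x¹³, x¹¹, x¹⁰, x¹⁴, x¹⁵, x¹⁶, x¹⁷, x¹⁸, x¹⁹} are distinct. Hence |G| = 31.

Answer: 31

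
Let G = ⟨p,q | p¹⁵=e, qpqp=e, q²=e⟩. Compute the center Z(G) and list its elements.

An element z ∈ Z(G) iff z commutes with every generator.
For example e is central: e·p = p = p·e; e·q = q = q·e.
Whereas p ∉ Z(G) since p·q = pq ≠ p¹⁴q = q·p.
Checking each of the 30 elements this way gives Z(G) = {e}, of order 1.

Answer: {e}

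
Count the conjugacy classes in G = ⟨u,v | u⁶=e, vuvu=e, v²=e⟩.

The conjugacy classes (representative and size) are:
  [e] (size 1), [u⁵] (size 2), [u⁴] (size 2), [u³] (size 1), [v] (size 3), [u³v] (size 3).
Class equation: 1 + 2 + 2 + 1 + 3 + 3 = 12 = |G|. So G has 6 conjugacy classes.

Answer: 6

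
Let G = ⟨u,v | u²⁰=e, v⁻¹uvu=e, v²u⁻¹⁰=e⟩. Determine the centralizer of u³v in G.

⟨u³v⟩ ⊆ C_G(u³v) since powers of u³v commute with u³v; so |C_G(u³v)| ≥ |⟨u³v⟩| = 4.
By orbit–stabilizer, |C_G(u³v)| = |G| / |conj. class of u³v| = 40 / 10 = 4.
The 4 elements commuting with u³v are {e, u¹⁰, u³v, u³v⁻¹}.

Answer: {e, u¹⁰, u³v, u³v⁻¹}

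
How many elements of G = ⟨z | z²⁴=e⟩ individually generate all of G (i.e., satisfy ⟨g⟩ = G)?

G is cyclic of order 24. An element generates G iff its order is 24, and a cyclic group of order 24 has exactly φ(24) = 8 such elements.

Answer: 8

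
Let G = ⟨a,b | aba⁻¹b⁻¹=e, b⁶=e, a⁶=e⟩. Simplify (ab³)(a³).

Compute (ab³) · (a³) by multiplying left to right and reducing via the relations at each step:
  (ab³) · a³ = a⁴b³

Answer: a⁴b³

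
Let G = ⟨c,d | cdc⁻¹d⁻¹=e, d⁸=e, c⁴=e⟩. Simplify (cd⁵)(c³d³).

Compute (cd⁵) · (c³d³) by multiplying left to right and reducing via the relations at each step:
  (cd⁵) · c³ = d⁵
  (d⁵) · d³ = e

Answer: e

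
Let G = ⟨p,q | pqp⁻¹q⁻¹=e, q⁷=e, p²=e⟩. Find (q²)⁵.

Compute successive powers of (q²), reducing at each step:
  (q²)²: (q²) · q² = q⁴
  (q²)³: (q⁴) · q² = q⁶
  (q²)⁴: (q⁶) · q² = q
  (q²)⁵: q · q² = q³

Answer: q³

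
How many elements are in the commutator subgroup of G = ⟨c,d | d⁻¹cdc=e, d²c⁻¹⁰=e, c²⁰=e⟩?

G' = [G, G] is generated by all commutators. The generator-pair commutators are: [c, d] = c².
The subgroup they normally generate is {e, c², c⁴, c⁶, c⁸, c¹⁰, c¹², c¹⁴, c¹⁶, c¹⁸}, of order 10.
Check: |G/G'| = 40/10 = 4 is the order of the abelianisation.

Answer: 10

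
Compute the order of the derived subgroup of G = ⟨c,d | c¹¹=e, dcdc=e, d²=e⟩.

G' = [G, G] is generated by all commutators. The generator-pair commutators are: [c, d] = c².
The subgroup they normally generate is {e, c, c², c³, c⁴, c⁵, c⁶, c⁷, c⁸, c⁹, c¹⁰}, of order 11.
Check: |G/G'| = 22/11 = 2 is the order of the abelianisation.

Answer: 11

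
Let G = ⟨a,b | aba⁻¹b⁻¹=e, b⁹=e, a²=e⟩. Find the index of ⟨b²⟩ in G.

First find ord(b²) by computing successive powers:
  (b²)¹ = b², (b²)² = b⁴, (b²)³ = b⁶, (b²)⁴ = b⁸, (b²)⁵ = b, (b²)⁶ = b³, (b²)⁷ = b⁵, (b²)⁸ = b⁷, (b²)⁹ = e.
So |⟨b²⟩| = ord(b²) = 9. With |G| = 18, by Lagrange [G : ⟨b²⟩] = 18/9 = 2.

Answer: 2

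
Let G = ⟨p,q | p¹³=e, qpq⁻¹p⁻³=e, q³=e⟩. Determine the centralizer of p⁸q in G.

⟨p⁸q⟩ ⊆ C_G(p⁸q) since powers of p⁸q commute with p⁸q; so |C_G(p⁸q)| ≥ |⟨p⁸q⟩| = 3.
By orbit–stabilizer, |C_G(p⁸q)| = |G| / |conj. class of p⁸q| = 39 / 13 = 3.
The 3 elements commuting with p⁸q are {e, p⁸q, p⁶q²}.

Answer: {e, p⁸q, p⁶q²}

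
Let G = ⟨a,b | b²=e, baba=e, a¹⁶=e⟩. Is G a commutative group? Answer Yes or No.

a·b = ab but b·a = a¹⁵b, so a·b ≠ b·a and G is not abelian.

Answer: No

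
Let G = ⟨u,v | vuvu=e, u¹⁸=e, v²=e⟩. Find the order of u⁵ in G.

Compute successive powers until reaching e:
  (u⁵)¹ = u⁵, (u⁵)² = u¹⁰, (u⁵)³ = u¹⁵, (u⁵)⁴ = u², (u⁵)⁵ = u⁷, (u⁵)⁶ = u¹², (u⁵)⁷ = u¹⁷, (u⁵)⁸ = u⁴, (u⁵)⁹ = u⁹, (u⁵)¹⁰ = u¹⁴, (u⁵)¹¹ = u, (u⁵)¹² = u⁶, (u⁵)¹³ = u¹¹, (u⁵)¹⁴ = u¹⁶, (u⁵)¹⁵ = u³, (u⁵)¹⁶ = u⁸, (u⁵)¹⁷ = u¹³, (u⁵)¹⁸ = e.
The smallest positive k with (u⁵)ᵏ = e is 18.

Answer: 18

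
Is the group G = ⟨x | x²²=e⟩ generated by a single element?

|G| = 22. The element x has order 22 (its powers give 22 distinct elements), so ⟨x⟩ = G and G is cyclic.

Answer: Yes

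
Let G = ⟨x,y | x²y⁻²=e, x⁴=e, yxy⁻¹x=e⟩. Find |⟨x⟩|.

|⟨x⟩| equals the order of x. Compute successive powers until reaching e:
  x¹ = x, x² = x², x³ = x³, x⁴ = e.
The smallest positive k with xᵏ = e is 4, so |⟨x⟩| = 4.

Answer: 4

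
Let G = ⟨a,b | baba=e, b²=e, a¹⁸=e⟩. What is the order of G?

Enumerate words in the generators, reducing via the relations: the distinct elements are
  {a, b, e, ab, a², a³, a⁴, a⁵, a⁶, a⁷, a⁸, a⁹, a²b, a³b, a¹², a¹³, a¹¹, a¹⁰, a¹⁴, a¹⁵, a¹⁶, a¹⁷, a⁴b, a⁵b, a⁶b, a⁷b, a⁸b, a⁹b, a¹²b, a¹³b, a¹¹b, a¹⁰b, a¹⁴b, a¹⁵b, a¹⁶b, a¹⁷b}.
No further products give new elements, so |G| = 36.

Answer: 36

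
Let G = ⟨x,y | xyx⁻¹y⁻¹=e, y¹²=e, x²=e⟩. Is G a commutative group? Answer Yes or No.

Each pair of generators commutes: x·y = xy = y·x. Since the generators pairwise commute, every element of G commutes with every other, so G is abelian.

Answer: Yes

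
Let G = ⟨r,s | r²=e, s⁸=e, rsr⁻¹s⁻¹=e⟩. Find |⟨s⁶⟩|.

|⟨s⁶⟩| equals the order of s⁶. Compute successive powers until reaching e:
  (s⁶)¹ = s⁶, (s⁶)² = s⁴, (s⁶)³ = s², (s⁶)⁴ = e.
The smallest positive k with (s⁶)ᵏ = e is 4, so |⟨s⁶⟩| = 4.

Answer: 4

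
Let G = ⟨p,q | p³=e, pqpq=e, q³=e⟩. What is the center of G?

An element z ∈ Z(G) iff z commutes with every generator.
For example e is central: e·p = p = p·e; e·q = q = q·e.
Whereas p ∉ Z(G) since p·q = pq ≠ p²q² = q·p.
Checking each of the 12 elements this way gives Z(G) = {e}, of order 1.

Answer: {e}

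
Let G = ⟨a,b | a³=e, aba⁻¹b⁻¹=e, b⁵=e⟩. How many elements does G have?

Enumerate words in the generators, reducing via the relations: the distinct elements are
  {a, b, e, ab, a², b², b³, b⁴, ab², ab³, ab⁴, a²b, a²b², a²b³, a²b⁴}.
No further products give new elements, so |G| = 15.

Answer: 15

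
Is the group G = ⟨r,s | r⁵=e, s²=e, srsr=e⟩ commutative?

r·s = rs but s·r = r⁴s, so r·s ≠ s·r and G is not abelian.

Answer: No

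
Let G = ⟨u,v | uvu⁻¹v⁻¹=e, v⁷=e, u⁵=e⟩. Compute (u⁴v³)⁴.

Compute successive powers of (u⁴v³), reducing at each step:
  (u⁴v³)²: (u⁴v³) · u⁴ = u³v³;   (u³v³) · v³ = u³v⁶
  (u⁴v³)³: (u³v⁶) · u⁴ = u²v⁶;   (u²v⁶) · v³ = u²v²
  (u⁴v³)⁴: (u²v²) · u⁴ = uv²;   (uv²) · v³ = uv⁵

Answer: uv⁵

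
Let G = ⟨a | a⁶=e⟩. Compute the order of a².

Compute successive powers until reaching e:
  (a²)¹ = a², (a²)² = a⁴, (a²)³ = e.
The smallest positive k with (a²)ᵏ = e is 3.

Answer: 3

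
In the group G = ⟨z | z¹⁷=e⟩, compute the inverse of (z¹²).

The order of (z¹²) is 17 (smallest k with (z¹²)ᵏ = e), so (z¹²)⁻¹ = (z¹²)¹⁶ = z⁵.
Check: (z¹²) · (z⁵) → (z¹²) · z⁵ = e, giving e as required.

Answer: z⁵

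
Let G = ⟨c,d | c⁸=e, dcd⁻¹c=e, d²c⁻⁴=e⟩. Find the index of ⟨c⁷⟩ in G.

First find ord(c⁷) by computing successive powers:
  (c⁷)¹ = c⁷, (c⁷)² = c⁶, (c⁷)³ = c⁵, (c⁷)⁴ = c⁴, (c⁷)⁵ = c³, (c⁷)⁶ = c², (c⁷)⁷ = c, (c⁷)⁸ = e.
So |⟨c⁷⟩| = ord(c⁷) = 8. With |G| = 16, by Lagrange [G : ⟨c⁷⟩] = 16/8 = 2.

Answer: 2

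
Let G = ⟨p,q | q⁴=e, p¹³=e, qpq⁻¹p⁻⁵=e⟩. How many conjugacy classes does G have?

The conjugacy classes (representative and size) are:
  [e] (size 1), [p] (size 4), [p²] (size 4), [p⁹] (size 4), [p¹²q] (size 13), [p⁴q²] (size 13), [p¹²q³] (size 13).
Class equation: 1 + 4 + 4 + 4 + 13 + 13 + 13 = 52 = |G|. So G has 7 conjugacy classes.

Answer: 7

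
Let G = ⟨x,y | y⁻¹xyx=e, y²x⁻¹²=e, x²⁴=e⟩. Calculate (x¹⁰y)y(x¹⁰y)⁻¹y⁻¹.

[(x¹⁰y), y] = (x¹⁰y)·y·(x¹⁰y)⁻¹·y⁻¹.
  (x¹⁰y) · y = x²²
  (x²²) · (x¹⁰y⁻¹) = x⁸y⁻¹
  (x⁸y⁻¹) · (y⁻¹) = x²⁰

Answer: x²⁰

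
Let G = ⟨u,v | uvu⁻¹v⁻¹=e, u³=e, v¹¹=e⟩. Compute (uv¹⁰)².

Compute successive powers of (uv¹⁰), reducing at each step:
  (uv¹⁰)²: (uv¹⁰) · u = u²v¹⁰;   (u²v¹⁰) · v¹⁰ = u²v⁹

Answer: u²v⁹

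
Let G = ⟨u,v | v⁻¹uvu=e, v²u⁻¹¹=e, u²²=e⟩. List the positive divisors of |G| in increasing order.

|G| = 44 = 2² · 11. By Lagrange's theorem the order of any subgroup divides 44; the divisors of 44 are 1, 2, 4, 11, 22, 44.

Answer: 1, 2, 4, 11, 22, 44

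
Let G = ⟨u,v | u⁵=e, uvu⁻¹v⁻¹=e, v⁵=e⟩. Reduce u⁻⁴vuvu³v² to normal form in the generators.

Multiply left to right, reducing at each step:
  u · v = uv
  (uv) · u = u²v
  (u²v) · v = u²v²
  (u²v²) · u³ = v²
  (v²) · v² = v⁴

Answer: v⁴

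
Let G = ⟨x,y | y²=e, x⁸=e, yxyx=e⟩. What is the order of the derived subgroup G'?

G' = [G, G] is generated by all commutators. The generator-pair commutators are: [x, y] = x².
The subgroup they normally generate is {e, x², x⁴, x⁶}, of order 4.
Check: |G/G'| = 16/4 = 4 is the order of the abelianisation.

Answer: 4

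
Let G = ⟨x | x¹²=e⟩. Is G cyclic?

|G| = 12. The element x has order 12 (its powers give 12 distinct elements), so ⟨x⟩ = G and G is cyclic.

Answer: Yes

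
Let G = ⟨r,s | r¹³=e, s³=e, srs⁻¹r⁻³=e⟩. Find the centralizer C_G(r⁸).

⟨r⁸⟩ ⊆ C_G(r⁸) since powers of r⁸ commute with r⁸; so |C_G(r⁸)| ≥ |⟨r⁸⟩| = 13.
By orbit–stabilizer, |C_G(r⁸)| = |G| / |conj. class of r⁸| = 39 / 3 = 13.
The 13 elements commuting with r⁸ are {e, r, r², r³, r⁴, r⁵, r⁶, r⁷, r⁸, r⁹, r¹⁰, r¹¹, r¹²}.

Answer: {e, r, r², r³, r⁴, r⁵, r⁶, r⁷, r⁸, r⁹, r¹⁰, r¹¹, r¹²}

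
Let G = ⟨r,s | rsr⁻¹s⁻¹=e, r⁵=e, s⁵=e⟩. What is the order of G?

Enumerate words in the generators, reducing via the relations: the distinct elements are
  {e, r, s, rs, r², r³, r⁴, s², s³, s⁴, rs², rs³, rs⁴, r²s, r³s, r⁴s, r²s², r²s³, r²s⁴, r³s², r³s³, r³s⁴, r⁴s², r⁴s³, r⁴s⁴}.
No further products give new elements, so |G| = 25.

Answer: 25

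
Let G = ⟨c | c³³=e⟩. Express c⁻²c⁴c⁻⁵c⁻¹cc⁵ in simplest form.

Multiply left to right, reducing at each step:
  (c³¹) · c⁴ = c²
  (c²) · c⁻⁵ = c³⁰
  (c³⁰) · c⁻¹ = c²⁹
  (c²⁹) · c = c³⁰
  (c³⁰) · c⁵ = c²

Answer: c²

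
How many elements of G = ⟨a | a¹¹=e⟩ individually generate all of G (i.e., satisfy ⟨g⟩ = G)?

G is cyclic of order 11. An element generates G iff its order is 11, and a cyclic group of order 11 has exactly φ(11) = 10 such elements.

Answer: 10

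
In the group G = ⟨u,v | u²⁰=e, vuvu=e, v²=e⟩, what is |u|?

Compute successive powers until reaching e:
  u¹ = u, u² = u², u³ = u³, u⁴ = u⁴, u⁵ = u⁵, u⁶ = u⁶, u⁷ = u⁷, u⁸ = u⁸, u⁹ = u⁹, u¹⁰ = u¹⁰, u¹¹ = u¹¹, u¹² = u¹², u¹³ = u¹³, u¹⁴ = u¹⁴, u¹⁵ = u¹⁵, u¹⁶ = u¹⁶, u¹⁷ = u¹⁷, u¹⁸ = u¹⁸, u¹⁹ = u¹⁹, u²⁰ = e.
The smallest positive k with uᵏ = e is 20.

Answer: 20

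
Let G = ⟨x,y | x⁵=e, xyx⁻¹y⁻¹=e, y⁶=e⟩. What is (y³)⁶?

Compute successive powers of (y³), reducing at each step:
  (y³)²: (y³) · y³ = e
  (y³)³: e · y³ = y³
  (y³)⁴: (y³) · y³ = e
  (y³)⁵: e · y³ = y³
  (y³)⁶: (y³) · y³ = e

Answer: e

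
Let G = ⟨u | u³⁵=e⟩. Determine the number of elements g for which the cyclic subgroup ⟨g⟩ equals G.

G is cyclic of order 35. An element generates G iff its order is 35, and a cyclic group of order 35 has exactly φ(35) = 24 such elements.

Answer: 24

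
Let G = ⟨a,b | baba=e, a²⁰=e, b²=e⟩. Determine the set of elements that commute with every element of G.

An element z ∈ Z(G) iff z commutes with every generator.
For example a¹⁰ is central: (a¹⁰)·a = a¹¹ = a·(a¹⁰); (a¹⁰)·b = a¹⁰b = b·(a¹⁰).
Whereas a ∉ Z(G) since a·b = ab ≠ a¹⁹b = b·a.
Checking each of the 40 elements this way gives Z(G) = {e, a¹⁰}, of order 2.

Answer: {e, a¹⁰}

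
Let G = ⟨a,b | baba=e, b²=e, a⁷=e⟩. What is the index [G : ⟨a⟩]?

First find ord(a) by computing successive powers:
  a¹ = a, a² = a², a³ = a³, a⁴ = a⁴, a⁵ = a⁵, a⁶ = a⁶, a⁷ = e.
So |⟨a⟩| = ord(a) = 7. With |G| = 14, by Lagrange [G : ⟨a⟩] = 14/7 = 2.

Answer: 2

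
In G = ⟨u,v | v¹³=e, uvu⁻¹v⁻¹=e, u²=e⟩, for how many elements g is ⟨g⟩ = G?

G is cyclic of order 26. An element generates G iff its order is 26, and a cyclic group of order 26 has exactly φ(26) = 12 such elements.

Answer: 12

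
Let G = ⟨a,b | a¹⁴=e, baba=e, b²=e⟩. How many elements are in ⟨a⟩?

|⟨a⟩| equals the order of a. Compute successive powers until reaching e:
  a¹ = a, a² = a², a³ = a³, a⁴ = a⁴, a⁵ = a⁵, a⁶ = a⁶, a⁷ = a⁷, a⁸ = a⁸, a⁹ = a⁹, a¹⁰ = a¹⁰, a¹¹ = a¹¹, a¹² = a¹², a¹³ = a¹³, a¹⁴ = e.
The smallest positive k with aᵏ = e is 14, so |⟨a⟩| = 14.

Answer: 14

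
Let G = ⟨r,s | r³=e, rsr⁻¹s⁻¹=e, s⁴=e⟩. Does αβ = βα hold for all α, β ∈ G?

Each pair of generators commutes: r·s = rs = s·r. Since the generators pairwise commute, every element of G commutes with every other, so G is abelian.

Answer: Yes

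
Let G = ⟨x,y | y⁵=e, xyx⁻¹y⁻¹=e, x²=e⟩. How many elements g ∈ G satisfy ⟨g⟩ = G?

G is cyclic of order 10. An element generates G iff its order is 10, and a cyclic group of order 10 has exactly φ(10) = 4 such elements.

Answer: 4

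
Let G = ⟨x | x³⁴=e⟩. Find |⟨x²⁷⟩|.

|⟨x²⁷⟩| equals the order of x²⁷. Compute successive powers until reaching e:
  (x²⁷)¹ = x²⁷, (x²⁷)² = x²⁰, (x²⁷)³ = x¹³, (x²⁷)⁴ = x⁶, (x²⁷)⁵ = x³³, (x²⁷)⁶ = x²⁶, (x²⁷)⁷ = x¹⁹, (x²⁷)⁸ = x¹², (x²⁷)⁹ = x⁵, (x²⁷)¹⁰ = x³², (x²⁷)¹¹ = x²⁵, (x²⁷)¹² = x¹⁸, (x²⁷)¹³ = x¹¹, (x²⁷)¹⁴ = x⁴, (x²⁷)¹⁵ = x³¹, (x²⁷)¹⁶ = x²⁴, (x²⁷)¹⁷ = x¹⁷, (x²⁷)¹⁸ = x¹⁰, (x²⁷)¹⁹ = x³, (x²⁷)²⁰ = x³⁰, (x²⁷)²¹ = x²³, (x²⁷)²² = x¹⁶, (x²⁷)²³ = x⁹, (x²⁷)²⁴ = x², (x²⁷)²⁵ = x²⁹, (x²⁷)²⁶ = x²², (x²⁷)²⁷ = x¹⁵, (x²⁷)²⁸ = x⁸, (x²⁷)²⁹ = x, (x²⁷)³⁰ = x²⁸, (x²⁷)³¹ = x²¹, (x²⁷)³² = x¹⁴, (x²⁷)³³ = x⁷, (x²⁷)³⁴ = e.
The smallest positive k with (x²⁷)ᵏ = e is 34, so |⟨x²⁷⟩| = 34.

Answer: 34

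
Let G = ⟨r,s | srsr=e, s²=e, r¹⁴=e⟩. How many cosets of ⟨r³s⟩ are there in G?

First find ord(r³s) by computing successive powers:
  (r³s)¹ = r³s, (r³s)² = e.
So |⟨r³s⟩| = ord(r³s) = 2. With |G| = 28, by Lagrange [G : ⟨r³s⟩] = 28/2 = 14.

Answer: 14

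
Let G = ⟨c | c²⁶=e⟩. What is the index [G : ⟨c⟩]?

First find ord(c) by computing successive powers:
  c¹ = c, c² = c², c³ = c³, c⁴ = c⁴, c⁵ = c⁵, c⁶ = c⁶, c⁷ = c⁷, c⁸ = c⁸, c⁹ = c⁹, c¹⁰ = c¹⁰, c¹¹ = c¹¹, c¹² = c¹², c¹³ = c¹³, c¹⁴ = c¹⁴, c¹⁵ = c¹⁵, c¹⁶ = c¹⁶, c¹⁷ = c¹⁷, c¹⁸ = c¹⁸, c¹⁹ = c¹⁹, c²⁰ = c²⁰, c²¹ = c²¹, c²² = c²², c²³ = c²³, c²⁴ = c²⁴, c²⁵ = c²⁵, c²⁶ = e.
So |⟨c⟩| = ord(c) = 26. With |G| = 26, by Lagrange [G : ⟨c⟩] = 26/26 = 1.

Answer: 1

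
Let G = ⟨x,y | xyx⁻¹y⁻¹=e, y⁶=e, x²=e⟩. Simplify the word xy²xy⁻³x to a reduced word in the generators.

Multiply left to right, reducing at each step:
  x · y² = xy²
  (xy²) · x = y²
  (y²) · y⁻³ = y⁵
  (y⁵) · x = xy⁵

Answer: xy⁵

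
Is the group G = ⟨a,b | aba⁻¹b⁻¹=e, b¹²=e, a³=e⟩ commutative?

Each pair of generators commutes: a·b = ab = b·a. Since the generators pairwise commute, every element of G commutes with every other, so G is abelian.

Answer: Yes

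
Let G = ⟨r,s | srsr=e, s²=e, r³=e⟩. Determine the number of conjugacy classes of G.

The conjugacy classes (representative and size) are:
  [e] (size 1), [r] (size 2), [rs] (size 3).
Class equation: 1 + 2 + 3 = 6 = |G|. So G has 3 conjugacy classes.

Answer: 3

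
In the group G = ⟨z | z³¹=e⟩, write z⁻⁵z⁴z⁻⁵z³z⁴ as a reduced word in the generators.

Multiply left to right, reducing at each step:
  (z²⁶) · z⁴ = z³⁰
  (z³⁰) · z⁻⁵ = z²⁵
  (z²⁵) · z³ = z²⁸
  (z²⁸) · z⁴ = z

Answer: z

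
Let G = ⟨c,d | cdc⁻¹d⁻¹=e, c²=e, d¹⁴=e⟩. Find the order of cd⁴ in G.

Compute successive powers until reaching e:
  (cd⁴)¹ = cd⁴, (cd⁴)² = d⁸, (cd⁴)³ = cd¹², (cd⁴)⁴ = d², (cd⁴)⁵ = cd⁶, (cd⁴)⁶ = d¹⁰, (cd⁴)⁷ = c, (cd⁴)⁸ = d⁴, (cd⁴)⁹ = cd⁸, (cd⁴)¹⁰ = d¹², (cd⁴)¹¹ = cd², (cd⁴)¹² = d⁶, (cd⁴)¹³ = cd¹⁰, (cd⁴)¹⁴ = e.
The smallest positive k with (cd⁴)ᵏ = e is 14.

Answer: 14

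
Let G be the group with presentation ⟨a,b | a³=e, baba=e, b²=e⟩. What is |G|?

Enumerate words in the generators, reducing via the relations: the distinct elements are
  {a, b, e, ab, a², a²b}.
No further products give new elements, so |G| = 6.

Answer: 6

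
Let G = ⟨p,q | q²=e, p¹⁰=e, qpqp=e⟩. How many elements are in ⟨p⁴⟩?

|⟨p⁴⟩| equals the order of p⁴. Compute successive powers until reaching e:
  (p⁴)¹ = p⁴, (p⁴)² = p⁸, (p⁴)³ = p², (p⁴)⁴ = p⁶, (p⁴)⁵ = e.
The smallest positive k with (p⁴)ᵏ = e is 5, so |⟨p⁴⟩| = 5.

Answer: 5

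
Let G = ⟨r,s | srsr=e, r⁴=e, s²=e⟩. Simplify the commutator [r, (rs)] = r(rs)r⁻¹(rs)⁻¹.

[r, (rs)] = r·(rs)·r⁻¹·(rs)⁻¹.
  r · (rs) = r²s
  (r²s) · (r³) = r³s
  (r³s) · (rs) = r²

Answer: r²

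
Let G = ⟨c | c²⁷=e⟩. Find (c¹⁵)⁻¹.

The order of (c¹⁵) is 9 (smallest k with (c¹⁵)ᵏ = e), so (c¹⁵)⁻¹ = (c¹⁵)⁸ = c¹².
Check: (c¹⁵) · (c¹²) → (c¹⁵) · c¹² = e, giving e as required.

Answer: c¹²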